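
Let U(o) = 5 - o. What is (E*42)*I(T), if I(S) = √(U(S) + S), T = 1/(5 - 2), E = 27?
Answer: 1134*√5 ≈ 2535.7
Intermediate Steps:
T = ⅓ (T = 1/3 = ⅓ ≈ 0.33333)
I(S) = √5 (I(S) = √((5 - S) + S) = √5)
(E*42)*I(T) = (27*42)*√5 = 1134*√5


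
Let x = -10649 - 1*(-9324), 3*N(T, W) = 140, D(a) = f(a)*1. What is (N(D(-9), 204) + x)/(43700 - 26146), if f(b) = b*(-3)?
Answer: -3835/52662 ≈ -0.072823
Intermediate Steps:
f(b) = -3*b
D(a) = -3*a (D(a) = -3*a*1 = -3*a)
N(T, W) = 140/3 (N(T, W) = (1/3)*140 = 140/3)
x = -1325 (x = -10649 + 9324 = -1325)
(N(D(-9), 204) + x)/(43700 - 26146) = (140/3 - 1325)/(43700 - 26146) = -3835/3/17554 = -3835/3*1/17554 = -3835/52662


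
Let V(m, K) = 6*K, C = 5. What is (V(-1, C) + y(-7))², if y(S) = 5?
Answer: 1225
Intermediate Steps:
(V(-1, C) + y(-7))² = (6*5 + 5)² = (30 + 5)² = 35² = 1225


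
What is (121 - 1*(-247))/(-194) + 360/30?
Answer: 980/97 ≈ 10.103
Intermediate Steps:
(121 - 1*(-247))/(-194) + 360/30 = (121 + 247)*(-1/194) + 360*(1/30) = 368*(-1/194) + 12 = -184/97 + 12 = 980/97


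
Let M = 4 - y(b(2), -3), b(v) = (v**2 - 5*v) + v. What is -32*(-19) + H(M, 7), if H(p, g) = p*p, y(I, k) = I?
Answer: 672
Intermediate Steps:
b(v) = v**2 - 4*v
M = 8 (M = 4 - 2*(-4 + 2) = 4 - 2*(-2) = 4 - 1*(-4) = 4 + 4 = 8)
H(p, g) = p**2
-32*(-19) + H(M, 7) = -32*(-19) + 8**2 = 608 + 64 = 672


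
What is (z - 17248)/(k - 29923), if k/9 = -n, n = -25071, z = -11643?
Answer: -28891/195716 ≈ -0.14762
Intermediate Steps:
k = 225639 (k = 9*(-1*(-25071)) = 9*25071 = 225639)
(z - 17248)/(k - 29923) = (-11643 - 17248)/(225639 - 29923) = -28891/195716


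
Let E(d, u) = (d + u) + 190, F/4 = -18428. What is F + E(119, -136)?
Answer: -73539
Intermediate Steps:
F = -73712 (F = 4*(-18428) = -73712)
E(d, u) = 190 + d + u
F + E(119, -136) = -73712 + (190 + 119 - 136) = -73712 + 173 = -73539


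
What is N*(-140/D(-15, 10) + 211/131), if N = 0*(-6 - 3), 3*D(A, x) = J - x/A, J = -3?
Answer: 0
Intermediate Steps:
D(A, x) = -1 - x/(3*A) (D(A, x) = (-3 - x/A)/3 = -1 - x/(3*A))
N = 0 (N = 0*(-9) = 0)
N*(-140/D(-15, 10) + 211/131) = 0*(-140*(-15/(-1*(-15) - ⅓*10)) + 211/131) = 0*(-140*(-15/(15 - 10/3)) + 211*(1/131)) = 0*(-140/((-1/15*35/3)) + 211/131) = 0*(-140/(-7/9) + 211/131) = 0*(-140*(-9/7) + 211/131) = 0*(180 + 211/131) = 0*(23791/131) = 0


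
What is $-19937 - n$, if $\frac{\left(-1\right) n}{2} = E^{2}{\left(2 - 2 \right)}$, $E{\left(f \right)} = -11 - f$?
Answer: $-19695$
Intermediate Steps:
$n = -242$ ($n = - 2 \left(-11 - \left(2 - 2\right)\right)^{2} = - 2 \left(-11 - 0\right)^{2} = - 2 \left(-11 + 0\right)^{2} = - 2 \left(-11\right)^{2} = \left(-2\right) 121 = -242$)
$-19937 - n = -19937 - -242 = -19937 + 242 = -19695$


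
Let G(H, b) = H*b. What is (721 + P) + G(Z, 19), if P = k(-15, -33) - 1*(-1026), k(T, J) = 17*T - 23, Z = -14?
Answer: 1203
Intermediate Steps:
k(T, J) = -23 + 17*T
P = 748 (P = (-23 + 17*(-15)) - 1*(-1026) = (-23 - 255) + 1026 = -278 + 1026 = 748)
(721 + P) + G(Z, 19) = (721 + 748) - 14*19 = 1469 - 266 = 1203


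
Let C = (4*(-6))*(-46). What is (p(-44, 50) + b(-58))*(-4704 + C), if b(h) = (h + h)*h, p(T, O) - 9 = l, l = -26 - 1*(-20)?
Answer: -24231600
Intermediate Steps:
l = -6 (l = -26 + 20 = -6)
p(T, O) = 3 (p(T, O) = 9 - 6 = 3)
C = 1104 (C = -24*(-46) = 1104)
b(h) = 2*h**2 (b(h) = (2*h)*h = 2*h**2)
(p(-44, 50) + b(-58))*(-4704 + C) = (3 + 2*(-58)**2)*(-4704 + 1104) = (3 + 2*3364)*(-3600) = (3 + 6728)*(-3600) = 6731*(-3600) = -24231600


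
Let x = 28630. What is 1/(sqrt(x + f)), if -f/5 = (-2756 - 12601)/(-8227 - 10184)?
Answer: 19*sqrt(331833795)/58558905 ≈ 0.0059105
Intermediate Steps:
f = -25595/6137 (f = -5*(-2756 - 12601)/(-8227 - 10184) = -(-76785)/(-18411) = -(-76785)*(-1)/18411 = -5*5119/6137 = -25595/6137 ≈ -4.1706)
1/(sqrt(x + f)) = 1/(sqrt(28630 - 25595/6137)) = 1/(sqrt(175676715/6137)) = 1/(3*sqrt(331833795)/323) = 19*sqrt(331833795)/58558905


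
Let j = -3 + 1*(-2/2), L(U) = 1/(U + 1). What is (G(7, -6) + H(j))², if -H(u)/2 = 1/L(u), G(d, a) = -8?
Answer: 4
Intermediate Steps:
L(U) = 1/(1 + U)
j = -4 (j = -3 + 1*(-2*½) = -3 + 1*(-1) = -3 - 1 = -4)
H(u) = -2 - 2*u (H(u) = -(2 + 2*u) = -2*(1 + u) = -2 - 2*u)
(G(7, -6) + H(j))² = (-8 + (-2 - 2*(-4)))² = (-8 + (-2 + 8))² = (-8 + 6)² = (-2)² = 4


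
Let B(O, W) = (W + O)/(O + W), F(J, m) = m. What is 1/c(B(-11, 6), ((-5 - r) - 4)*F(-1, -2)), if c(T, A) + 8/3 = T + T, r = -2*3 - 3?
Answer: -3/2 ≈ -1.5000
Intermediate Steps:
r = -9 (r = -6 - 3 = -9)
B(O, W) = 1 (B(O, W) = (O + W)/(O + W) = 1)
c(T, A) = -8/3 + 2*T (c(T, A) = -8/3 + (T + T) = -8/3 + 2*T)
1/c(B(-11, 6), ((-5 - r) - 4)*F(-1, -2)) = 1/(-8/3 + 2*1) = 1/(-8/3 + 2) = 1/(-⅔) = -3/2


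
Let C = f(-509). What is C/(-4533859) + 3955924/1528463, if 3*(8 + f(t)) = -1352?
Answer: 53808908057236/20789507186151 ≈ 2.5883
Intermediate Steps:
f(t) = -1376/3 (f(t) = -8 + (⅓)*(-1352) = -8 - 1352/3 = -1376/3)
C = -1376/3 ≈ -458.67
C/(-4533859) + 3955924/1528463 = -1376/3/(-4533859) + 3955924/1528463 = -1376/3*(-1/4533859) + 3955924*(1/1528463) = 1376/13601577 + 3955924/1528463 = 53808908057236/20789507186151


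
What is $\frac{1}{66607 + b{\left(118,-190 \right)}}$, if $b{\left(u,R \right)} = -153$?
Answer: $\frac{1}{66454} \approx 1.5048 \cdot 10^{-5}$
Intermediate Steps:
$\frac{1}{66607 + b{\left(118,-190 \right)}} = \frac{1}{66607 - 153} = \frac{1}{66454}$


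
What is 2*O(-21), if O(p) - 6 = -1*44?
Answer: -76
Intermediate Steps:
O(p) = -38 (O(p) = 6 - 1*44 = 6 - 44 = -38)
2*O(-21) = 2*(-38) = -76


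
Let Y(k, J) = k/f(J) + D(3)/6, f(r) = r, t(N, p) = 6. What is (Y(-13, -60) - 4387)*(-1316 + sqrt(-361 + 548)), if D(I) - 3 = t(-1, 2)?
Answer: 86565493/15 - 263117*sqrt(187)/60 ≈ 5.7111e+6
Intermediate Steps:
D(I) = 9 (D(I) = 3 + 6 = 9)
Y(k, J) = 3/2 + k/J (Y(k, J) = k/J + 9/6 = k/J + 9*(1/6) = k/J + 3/2 = 3/2 + k/J)
(Y(-13, -60) - 4387)*(-1316 + sqrt(-361 + 548)) = ((3/2 - 13/(-60)) - 4387)*(-1316 + sqrt(-361 + 548)) = ((3/2 - 13*(-1/60)) - 4387)*(-1316 + sqrt(187)) = ((3/2 + 13/60) - 4387)*(-1316 + sqrt(187)) = (103/60 - 4387)*(-1316 + sqrt(187)) = -263117*(-1316 + sqrt(187))/60 = 86565493/15 - 263117*sqrt(187)/60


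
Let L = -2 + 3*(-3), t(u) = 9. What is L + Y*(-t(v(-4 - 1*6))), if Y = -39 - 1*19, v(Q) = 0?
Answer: 511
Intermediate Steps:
L = -11 (L = -2 - 9 = -11)
Y = -58 (Y = -39 - 19 = -58)
L + Y*(-t(v(-4 - 1*6))) = -11 - (-58)*9 = -11 - 58*(-9) = -11 + 522 = 511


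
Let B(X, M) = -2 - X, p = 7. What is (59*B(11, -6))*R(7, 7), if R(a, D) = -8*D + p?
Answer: 37583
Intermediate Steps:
R(a, D) = 7 - 8*D (R(a, D) = -8*D + 7 = 7 - 8*D)
(59*B(11, -6))*R(7, 7) = (59*(-2 - 1*11))*(7 - 8*7) = (59*(-2 - 11))*(7 - 56) = (59*(-13))*(-49) = -767*(-49) = 37583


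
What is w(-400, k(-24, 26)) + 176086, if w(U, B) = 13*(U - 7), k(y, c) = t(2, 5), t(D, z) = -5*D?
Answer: 170795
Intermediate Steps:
k(y, c) = -10 (k(y, c) = -5*2 = -10)
w(U, B) = -91 + 13*U (w(U, B) = 13*(-7 + U) = -91 + 13*U)
w(-400, k(-24, 26)) + 176086 = (-91 + 13*(-400)) + 176086 = (-91 - 5200) + 176086 = -5291 + 176086 = 170795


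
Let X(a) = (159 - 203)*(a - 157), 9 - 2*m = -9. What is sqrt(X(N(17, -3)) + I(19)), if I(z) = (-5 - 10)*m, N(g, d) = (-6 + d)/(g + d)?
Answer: sqrt(333263)/7 ≈ 82.470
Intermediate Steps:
m = 9 (m = 9/2 - 1/2*(-9) = 9/2 + 9/2 = 9)
N(g, d) = (-6 + d)/(d + g)
I(z) = -135 (I(z) = (-5 - 10)*9 = -15*9 = -135)
X(a) = 6908 - 44*a (X(a) = -44*(-157 + a) = 6908 - 44*a)
sqrt(X(N(17, -3)) + I(19)) = sqrt((6908 - 44*(-6 - 3)/(-3 + 17)) - 135) = sqrt((6908 - 44*(-9)/14) - 135) = sqrt((6908 - 22*(-9)/7) - 135) = sqrt((6908 - 44*(-9/14)) - 135) = sqrt((6908 + 198/7) - 135) = sqrt(48554/7 - 135) = sqrt(47609/7) = sqrt(333263)/7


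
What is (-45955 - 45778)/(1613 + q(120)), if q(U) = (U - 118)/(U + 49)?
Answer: -15502877/272599 ≈ -56.871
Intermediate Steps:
q(U) = (-118 + U)/(49 + U)
(-45955 - 45778)/(1613 + q(120)) = (-45955 - 45778)/(1613 + (-118 + 120)/(49 + 120)) = -91733/(1613 + 2/169) = -91733/272599/169 = -91733*169/272599 = -15502877/272599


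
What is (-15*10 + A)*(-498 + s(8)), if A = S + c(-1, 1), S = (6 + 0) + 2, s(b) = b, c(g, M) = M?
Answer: 69090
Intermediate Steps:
S = 8 (S = 6 + 2 = 8)
A = 9 (A = 8 + 1 = 9)
(-15*10 + A)*(-498 + s(8)) = (-15*10 + 9)*(-498 + 8) = (-150 + 9)*(-490) = -141*(-490) = 69090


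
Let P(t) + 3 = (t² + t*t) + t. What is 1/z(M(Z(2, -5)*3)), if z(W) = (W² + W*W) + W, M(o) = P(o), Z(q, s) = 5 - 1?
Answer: 1/176715 ≈ 5.6588e-6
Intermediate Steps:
Z(q, s) = 4
P(t) = -3 + t + 2*t² (P(t) = -3 + ((t² + t*t) + t) = -3 + ((t² + t²) + t) = -3 + (2*t² + t) = -3 + (t + 2*t²) = -3 + t + 2*t²)
M(o) = -3 + o + 2*o²
z(W) = W + 2*W² (z(W) = (W² + W²) + W = 2*W² + W = W + 2*W²)
1/z(M(Z(2, -5)*3)) = 1/((-3 + 4*3 + 2*(4*3)²)*(1 + 2*(-3 + 4*3 + 2*(4*3)²))) = 1/((-3 + 12 + 2*12²)*(1 + 2*(-3 + 12 + 2*12²))) = 1/((-3 + 12 + 2*144)*(1 + 2*(-3 + 12 + 2*144))) = 1/((-3 + 12 + 288)*(1 + 2*(-3 + 12 + 288))) = 1/(297*(1 + 2*297)) = 1/(297*(1 + 594)) = 1/(297*595) = 1/176715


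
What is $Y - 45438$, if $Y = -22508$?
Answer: $-67946$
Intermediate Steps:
$Y - 45438 = -22508 - 45438 = -67946$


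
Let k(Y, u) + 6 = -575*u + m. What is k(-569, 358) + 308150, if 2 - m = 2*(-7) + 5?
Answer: 102305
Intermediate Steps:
m = 11 (m = 2 - (2*(-7) + 5) = 2 - (-14 + 5) = 2 - 1*(-9) = 2 + 9 = 11)
k(Y, u) = 5 - 575*u (k(Y, u) = -6 + (-575*u + 11) = -6 + (11 - 575*u) = 5 - 575*u)
k(-569, 358) + 308150 = (5 - 575*358) + 308150 = (5 - 205850) + 308150 = -205845 + 308150 = 102305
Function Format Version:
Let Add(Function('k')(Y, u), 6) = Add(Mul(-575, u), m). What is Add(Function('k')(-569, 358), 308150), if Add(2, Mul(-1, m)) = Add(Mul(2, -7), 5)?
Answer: 102305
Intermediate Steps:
m = 11 (m = Add(2, Mul(-1, Add(Mul(2, -7), 5))) = Add(2, Mul(-1, Add(-14, 5))) = Add(2, Mul(-1, -9)) = Add(2, 9) = 11)
Function('k')(Y, u) = Add(5, Mul(-575, u)) (Function('k')(Y, u) = Add(-6, Add(Mul(-575, u), 11)) = Add(-6, Add(11, Mul(-575, u))) = Add(5, Mul(-575, u)))
Add(Function('k')(-569, 358), 308150) = Add(Add(5, Mul(-575, 358)), 308150) = Add(Add(5, -205850), 308150) = Add(-205845, 308150) = 102305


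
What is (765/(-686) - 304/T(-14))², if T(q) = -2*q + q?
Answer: 245266921/470596 ≈ 521.18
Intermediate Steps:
T(q) = -q
(765/(-686) - 304/T(-14))² = (765/(-686) - 304/((-1*(-14))))² = (765*(-1/686) - 304/14)² = (-765/686 - 304*1/14)² = (-765/686 - 152/7)² = (-15661/686)² = 245266921/470596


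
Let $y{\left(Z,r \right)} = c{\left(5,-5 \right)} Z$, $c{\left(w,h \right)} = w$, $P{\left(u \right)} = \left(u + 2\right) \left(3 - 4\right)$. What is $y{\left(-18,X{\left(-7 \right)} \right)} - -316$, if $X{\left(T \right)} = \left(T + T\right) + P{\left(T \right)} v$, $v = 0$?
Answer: $226$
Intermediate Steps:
$P{\left(u \right)} = -2 - u$ ($P{\left(u \right)} = \left(2 + u\right) \left(-1\right) = -2 - u$)
$X{\left(T \right)} = 2 T$ ($X{\left(T \right)} = \left(T + T\right) + \left(-2 - T\right) 0 = 2 T + 0 = 2 T$)
$y{\left(Z,r \right)} = 5 Z$
$y{\left(-18,X{\left(-7 \right)} \right)} - -316 = 5 \left(-18\right) - -316 = -90 + 316 = 226$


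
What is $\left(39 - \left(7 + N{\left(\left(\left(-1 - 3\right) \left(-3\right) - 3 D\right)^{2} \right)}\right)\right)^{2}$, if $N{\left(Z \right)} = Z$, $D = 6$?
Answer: $16$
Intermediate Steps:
$\left(39 - \left(7 + N{\left(\left(\left(-1 - 3\right) \left(-3\right) - 3 D\right)^{2} \right)}\right)\right)^{2} = \left(39 - \left(7 + \left(\left(-1 - 3\right) \left(-3\right) - 18\right)^{2}\right)\right)^{2} = \left(39 - \left(7 + \left(\left(-4\right) \left(-3\right) - 18\right)^{2}\right)\right)^{2} = \left(39 - \left(7 + \left(12 - 18\right)^{2}\right)\right)^{2} = \left(39 - 43\right)^{2} = \left(-4\right)^{2} = 16$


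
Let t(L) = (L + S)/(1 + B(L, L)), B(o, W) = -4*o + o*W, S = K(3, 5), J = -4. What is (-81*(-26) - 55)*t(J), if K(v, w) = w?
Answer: 2051/33 ≈ 62.151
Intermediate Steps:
S = 5
B(o, W) = -4*o + W*o
t(L) = (5 + L)/(1 + L*(-4 + L)) (t(L) = (L + 5)/(1 + L*(-4 + L)) = (5 + L)/(1 + L*(-4 + L)))
(-81*(-26) - 55)*t(J) = (-81*(-26) - 55)*((5 - 4)/(1 - 4*(-4 - 4))) = (2106 - 55)*(1/(1 - 4*(-8))) = 2051*(1/(1 + 32)) = 2051*(1/33) = 2051/33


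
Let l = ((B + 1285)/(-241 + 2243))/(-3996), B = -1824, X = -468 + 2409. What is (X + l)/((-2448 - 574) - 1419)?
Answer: -201662143/461402136 ≈ -0.43706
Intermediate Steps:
X = 1941
l = 7/103896 (l = ((-1824 + 1285)/(-241 + 2243))/(-3996) = -539/2002*(-1/3996) = -539*1/2002*(-1/3996) = -7/26*(-1/3996) = 7/103896 ≈ 6.7375e-5)
(X + l)/((-2448 - 574) - 1419) = (1941 + 7/103896)/((-2448 - 574) - 1419) = 201662143/(103896*(-3022 - 1419)) = (201662143/103896)/(-4441) = (201662143/103896)*(-1/4441) = -201662143/461402136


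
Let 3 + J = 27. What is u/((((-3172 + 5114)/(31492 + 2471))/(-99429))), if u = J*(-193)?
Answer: 7820916906132/971 ≈ 8.0545e+9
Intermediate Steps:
J = 24 (J = -3 + 27 = 24)
u = -4632 (u = 24*(-193) = -4632)
u/((((-3172 + 5114)/(31492 + 2471))/(-99429))) = -4632*(-99429*(31492 + 2471)/(-3172 + 5114)) = -4632/((1942/33963)*(-1/99429)) = -4632/(-1942/3376907127) = -4632*(-3376907127/1942) = 7820916906132/971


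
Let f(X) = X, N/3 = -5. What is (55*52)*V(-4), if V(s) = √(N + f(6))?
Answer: 8580*I ≈ 8580.0*I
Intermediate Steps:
N = -15 (N = 3*(-5) = -15)
V(s) = 3*I (V(s) = √(-15 + 6) = √(-9) = 3*I)
(55*52)*V(-4) = (55*52)*(3*I) = 2860*(3*I) = 8580*I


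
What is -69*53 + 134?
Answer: -3523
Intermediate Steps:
-69*53 + 134 = -3657 + 134 = -3523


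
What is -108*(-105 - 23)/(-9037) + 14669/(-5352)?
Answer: -206549801/48366024 ≈ -4.2706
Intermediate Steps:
-108*(-105 - 23)/(-9037) + 14669/(-5352) = -108*(-128)*(-1/9037) + 14669*(-1/5352) = 13824*(-1/9037) - 14669/5352 = -13824/9037 - 14669/5352 = -206549801/48366024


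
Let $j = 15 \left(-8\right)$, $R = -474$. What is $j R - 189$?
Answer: $56691$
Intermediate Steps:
$j = -120$
$j R - 189 = \left(-120\right) \left(-474\right) - 189 = 56880 - 189 = 56691$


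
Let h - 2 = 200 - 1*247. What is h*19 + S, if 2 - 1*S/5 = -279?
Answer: 550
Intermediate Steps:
S = 1405 (S = 10 - 5*(-279) = 10 + 1395 = 1405)
h = -45 (h = 2 + (200 - 1*247) = 2 + (200 - 247) = 2 - 47 = -45)
h*19 + S = -45*19 + 1405 = -855 + 1405 = 550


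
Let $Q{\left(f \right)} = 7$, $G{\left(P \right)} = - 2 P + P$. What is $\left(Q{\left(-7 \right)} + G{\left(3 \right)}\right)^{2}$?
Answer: $16$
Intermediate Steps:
$G{\left(P \right)} = - P$
$\left(Q{\left(-7 \right)} + G{\left(3 \right)}\right)^{2} = \left(7 - 3\right)^{2} = 4^{2} = 16$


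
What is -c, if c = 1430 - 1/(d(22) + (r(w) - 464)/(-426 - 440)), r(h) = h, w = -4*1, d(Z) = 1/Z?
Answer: -7971304/5581 ≈ -1428.3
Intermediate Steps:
w = -4
c = 7971304/5581 (c = 1430 - 1/(1/22 + (-4 - 464)/(-426 - 440)) = 1430 - 1/(1/22 - 468/(-866)) = 1430 - 1/(1/22 - 468*(-1/866)) = 1430 - 1/(1/22 + 234/433) = 1430 - 1/5581/9526 = 1430 - 1*9526/5581 = 1430 - 9526/5581 = 7971304/5581 ≈ 1428.3)
-c = -1*7971304/5581 = -7971304/5581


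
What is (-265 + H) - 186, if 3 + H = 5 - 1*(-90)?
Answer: -359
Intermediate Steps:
H = 92 (H = -3 + (5 - 1*(-90)) = -3 + (5 + 90) = -3 + 95 = 92)
(-265 + H) - 186 = (-265 + 92) - 186 = -173 - 186 = -359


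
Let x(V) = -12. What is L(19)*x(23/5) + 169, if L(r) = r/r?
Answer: 157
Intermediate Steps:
L(r) = 1
L(19)*x(23/5) + 169 = 1*(-12) + 169 = -12 + 169 = 157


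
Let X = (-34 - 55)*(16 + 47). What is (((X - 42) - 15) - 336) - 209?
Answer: -6209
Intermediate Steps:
X = -5607 (X = -89*63 = -5607)
(((X - 42) - 15) - 336) - 209 = (((-5607 - 42) - 15) - 336) - 209 = ((-5649 - 15) - 336) - 209 = (-5664 - 336) - 209 = -6000 - 209 = -6209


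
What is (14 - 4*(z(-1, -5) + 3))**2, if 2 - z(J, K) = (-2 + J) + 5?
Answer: 4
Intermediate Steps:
z(J, K) = -1 - J (z(J, K) = 2 - ((-2 + J) + 5) = 2 - (3 + J) = 2 + (-3 - J) = -1 - J)
(14 - 4*(z(-1, -5) + 3))**2 = (14 - 4*((-1 - 1*(-1)) + 3))**2 = (14 - 4*((-1 + 1) + 3))**2 = (14 - 4*(0 + 3))**2 = (14 - 4*3)**2 = (14 - 12)**2 = 2**2 = 4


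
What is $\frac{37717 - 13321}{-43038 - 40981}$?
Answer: $- \frac{24396}{84019} \approx -0.29036$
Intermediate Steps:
$\frac{37717 - 13321}{-43038 - 40981} = \frac{24396}{-84019} = 24396 \left(- \frac{1}{84019}\right) = - \frac{24396}{84019}$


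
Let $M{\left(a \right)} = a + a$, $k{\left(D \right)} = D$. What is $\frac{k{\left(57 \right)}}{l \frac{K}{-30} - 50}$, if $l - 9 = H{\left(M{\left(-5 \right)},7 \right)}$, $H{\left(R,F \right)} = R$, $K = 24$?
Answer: $- \frac{95}{82} \approx -1.1585$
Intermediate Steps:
$M{\left(a \right)} = 2 a$
$l = -1$ ($l = 9 + 2 \left(-5\right) = 9 - 10 = -1$)
$\frac{k{\left(57 \right)}}{l \frac{K}{-30} - 50} = \frac{57}{- \frac{24}{-30} - 50} = \frac{57}{- \frac{24 \left(-1\right)}{30} - 50} = \frac{57}{\left(-1\right) \left(- \frac{4}{5}\right) - 50} = \frac{57}{\frac{4}{5} - 50} = \frac{57}{- \frac{246}{5}} = 57 \left(- \frac{5}{246}\right) = - \frac{95}{82}$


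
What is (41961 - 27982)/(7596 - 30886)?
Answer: -13979/23290 ≈ -0.60021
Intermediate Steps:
(41961 - 27982)/(7596 - 30886) = 13979/(-23290) = 13979*(-1/23290) = -13979/23290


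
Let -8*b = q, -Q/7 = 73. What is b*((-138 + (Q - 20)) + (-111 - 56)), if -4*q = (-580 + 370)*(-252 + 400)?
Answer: 811965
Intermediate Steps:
Q = -511 (Q = -7*73 = -511)
q = 7770 (q = -(-580 + 370)*(-252 + 400)/4 = -(-105)*148/2 = -¼*(-31080) = 7770)
b = -3885/4 (b = -⅛*7770 = -3885/4 ≈ -971.25)
b*((-138 + (Q - 20)) + (-111 - 56)) = -3885*((-138 + (-511 - 20)) + (-111 - 56))/4 = -3885*((-138 - 531) - 167)/4 = -3885*(-669 - 167)/4 = -3885/4*(-836) = 811965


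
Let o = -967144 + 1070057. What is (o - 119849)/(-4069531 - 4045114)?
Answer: 16936/8114645 ≈ 0.0020871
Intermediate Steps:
o = 102913
(o - 119849)/(-4069531 - 4045114) = (102913 - 119849)/(-4069531 - 4045114) = -16936/(-8114645) = -16936*(-1/8114645) = 16936/8114645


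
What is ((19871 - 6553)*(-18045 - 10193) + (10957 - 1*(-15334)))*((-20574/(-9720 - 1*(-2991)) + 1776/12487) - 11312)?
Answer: 119109527269333419354/28008341 ≈ 4.2526e+12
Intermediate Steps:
((19871 - 6553)*(-18045 - 10193) + (10957 - 1*(-15334)))*((-20574/(-9720 - 1*(-2991)) + 1776/12487) - 11312) = (13318*(-28238) + (10957 + 15334))*((-20574/(-9720 + 2991) + 1776*(1/12487)) - 11312) = (-376073684 + 26291)*((-20574/(-6729) + 1776/12487) - 11312) = -376047393*((-20574*(-1/6729) + 1776/12487) - 11312) = -376047393*((6858/2243 + 1776/12487) - 11312) = -376047393*(89619414/28008341 - 11312) = -376047393*(-316740733978/28008341) = 119109527269333419354/28008341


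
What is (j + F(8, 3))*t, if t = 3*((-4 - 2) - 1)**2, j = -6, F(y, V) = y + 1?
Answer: 441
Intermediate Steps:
F(y, V) = 1 + y
t = 147 (t = 3*(-6 - 1)**2 = 3*(-7)**2 = 3*49 = 147)
(j + F(8, 3))*t = (-6 + (1 + 8))*147 = (-6 + 9)*147 = 3*147 = 441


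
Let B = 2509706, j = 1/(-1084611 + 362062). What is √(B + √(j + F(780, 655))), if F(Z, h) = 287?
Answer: √(1310259923421634106 + 722549*√149836114751538)/722549 ≈ 1584.2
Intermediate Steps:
j = -1/722549 (j = 1/(-722549) = -1/722549 ≈ -1.3840e-6)
√(B + √(j + F(780, 655))) = √(2509706 + √(-1/722549 + 287)) = √(2509706 + √(207371562/722549)) = √(2509706 + √149836114751538/722549)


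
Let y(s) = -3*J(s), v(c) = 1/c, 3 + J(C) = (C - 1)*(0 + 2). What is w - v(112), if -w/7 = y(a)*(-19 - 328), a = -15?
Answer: 28565039/112 ≈ 2.5505e+5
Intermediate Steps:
J(C) = -5 + 2*C (J(C) = -3 + (C - 1)*(0 + 2) = -3 + (-1 + C)*2 = -3 + (-2 + 2*C) = -5 + 2*C)
y(s) = 15 - 6*s (y(s) = -3*(-5 + 2*s) = 15 - 6*s)
w = 255045 (w = -7*(15 - 6*(-15))*(-19 - 328) = -7*(15 + 90)*(-347) = -735*(-347) = -7*(-36435) = 255045)
w - v(112) = 255045 - 1/112 = 28565039/112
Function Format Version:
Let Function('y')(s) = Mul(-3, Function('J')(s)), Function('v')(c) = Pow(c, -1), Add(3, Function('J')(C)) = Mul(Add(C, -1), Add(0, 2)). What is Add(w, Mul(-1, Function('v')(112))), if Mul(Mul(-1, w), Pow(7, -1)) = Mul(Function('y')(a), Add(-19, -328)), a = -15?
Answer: Rational(28565039, 112) ≈ 2.5505e+5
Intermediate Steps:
Function('J')(C) = Add(-5, Mul(2, C)) (Function('J')(C) = Add(-3, Mul(Add(C, -1), Add(0, 2))) = Add(-3, Mul(Add(-1, C), 2)) = Add(-3, Add(-2, Mul(2, C))) = Add(-5, Mul(2, C)))
Function('y')(s) = Add(15, Mul(-6, s)) (Function('y')(s) = Mul(-3, Add(-5, Mul(2, s))) = Add(15, Mul(-6, s)))
w = 255045 (w = Mul(-7, Mul(Add(15, Mul(-6, -15)), Add(-19, -328))) = Mul(-7, Mul(Add(15, 90), -347)) = Mul(-7, Mul(105, -347)) = Mul(-7, -36435) = 255045)
Add(w, Mul(-1, Function('v')(112))) = Add(255045, Mul(-1, Pow(112, -1))) = Add(255045, Mul(-1, Rational(1, 112))) = Add(255045, Rational(-1, 112)) = Rational(28565039, 112)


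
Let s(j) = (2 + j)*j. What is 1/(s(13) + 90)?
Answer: 1/285 ≈ 0.0035088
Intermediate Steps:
s(j) = j*(2 + j)
1/(s(13) + 90) = 1/(13*(2 + 13) + 90) = 1/(13*15 + 90) = 1/(195 + 90) = 1/285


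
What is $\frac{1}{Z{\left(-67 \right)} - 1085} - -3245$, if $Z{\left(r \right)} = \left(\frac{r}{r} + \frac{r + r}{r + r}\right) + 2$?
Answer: $\frac{3507844}{1081} \approx 3245.0$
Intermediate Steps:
$Z{\left(r \right)} = 4$ ($Z{\left(r \right)} = \left(1 + \frac{2 r}{2 r}\right) + 2 = \left(1 + 2 r \frac{1}{2 r}\right) + 2 = \left(1 + 1\right) + 2 = 2 + 2 = 4$)
$\frac{1}{Z{\left(-67 \right)} - 1085} - -3245 = \frac{1}{4 - 1085} - -3245 = \frac{1}{-1081} + 3245 = - \frac{1}{1081} + 3245 = \frac{3507844}{1081}$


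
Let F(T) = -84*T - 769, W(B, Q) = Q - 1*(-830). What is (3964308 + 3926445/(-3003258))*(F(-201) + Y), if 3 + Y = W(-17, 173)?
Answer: 67922793176353395/1001086 ≈ 6.7849e+10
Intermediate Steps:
W(B, Q) = 830 + Q (W(B, Q) = Q + 830 = 830 + Q)
Y = 1000 (Y = -3 + (830 + 173) = -3 + 1003 = 1000)
F(T) = -769 - 84*T
(3964308 + 3926445/(-3003258))*(F(-201) + Y) = (3964308 + 3926445/(-3003258))*((-769 - 84*(-201)) + 1000) = (3964308 + 3926445*(-1/3003258))*((-769 + 16884) + 1000) = (3964308 - 1308815/1001086)*(16115 + 1000) = (3968611929673/1001086)*17115 = 67922793176353395/1001086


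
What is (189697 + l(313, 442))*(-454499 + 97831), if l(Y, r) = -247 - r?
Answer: -67413105344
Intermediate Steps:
(189697 + l(313, 442))*(-454499 + 97831) = (189697 + (-247 - 1*442))*(-454499 + 97831) = (189697 + (-247 - 442))*(-356668) = (189697 - 689)*(-356668) = 189008*(-356668) = -67413105344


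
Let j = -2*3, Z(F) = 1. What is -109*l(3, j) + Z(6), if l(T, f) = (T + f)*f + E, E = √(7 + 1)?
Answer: -1961 - 218*√2 ≈ -2269.3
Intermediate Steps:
E = 2*√2 (E = √8 = 2*√2 ≈ 2.8284)
j = -6
l(T, f) = 2*√2 + f*(T + f) (l(T, f) = (T + f)*f + 2*√2 = f*(T + f) + 2*√2 = 2*√2 + f*(T + f))
-109*l(3, j) + Z(6) = -109*((-6)² + 2*√2 + 3*(-6)) + 1 = -109*(36 + 2*√2 - 18) + 1 = -109*(18 + 2*√2) + 1 = (-1962 - 218*√2) + 1 = -1961 - 218*√2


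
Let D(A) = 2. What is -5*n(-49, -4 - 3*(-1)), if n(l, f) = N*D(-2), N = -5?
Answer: 50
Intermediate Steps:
n(l, f) = -10 (n(l, f) = -5*2 = -10)
-5*n(-49, -4 - 3*(-1)) = -5*(-10) = 50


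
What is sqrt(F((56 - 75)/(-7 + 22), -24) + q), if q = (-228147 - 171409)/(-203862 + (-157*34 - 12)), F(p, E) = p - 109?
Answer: I*sqrt(66694819268715)/784545 ≈ 10.409*I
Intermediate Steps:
F(p, E) = -109 + p
q = 99889/52303 (q = -399556/(-203862 + (-5338 - 12)) = -399556/(-203862 - 5350) = -399556/(-209212) = -399556*(-1/209212) = 99889/52303 ≈ 1.9098)
sqrt(F((56 - 75)/(-7 + 22), -24) + q) = sqrt((-109 + (56 - 75)/(-7 + 22)) + 99889/52303) = sqrt((-109 - 19/15) + 99889/52303) = sqrt(-1654/15 + 99889/52303) = sqrt(-85010827/784545) = I*sqrt(66694819268715)/784545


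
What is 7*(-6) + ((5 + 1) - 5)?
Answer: -41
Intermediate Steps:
7*(-6) + ((5 + 1) - 5) = -42 + (6 - 5) = -42 + 1 = -41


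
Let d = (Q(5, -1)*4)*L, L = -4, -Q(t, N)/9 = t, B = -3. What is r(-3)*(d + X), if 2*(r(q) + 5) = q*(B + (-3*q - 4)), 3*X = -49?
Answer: -16888/3 ≈ -5629.3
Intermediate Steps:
Q(t, N) = -9*t
X = -49/3 (X = (⅓)*(-49) = -49/3 ≈ -16.333)
r(q) = -5 + q*(-7 - 3*q)/2 (r(q) = -5 + (q*(-3 + (-3*q - 4)))/2 = -5 + (q*(-3 + (-4 - 3*q)))/2 = -5 + (q*(-7 - 3*q))/2 = -5 + q*(-7 - 3*q)/2)
d = 720 (d = (-9*5*4)*(-4) = -45*4*(-4) = -180*(-4) = 720)
r(-3)*(d + X) = (-5 - 7/2*(-3) - 3/2*(-3)²)*(720 - 49/3) = (-5 + 21/2 - 3/2*9)*(2111/3) = (-5 + 21/2 - 27/2)*(2111/3) = -8*2111/3 = -16888/3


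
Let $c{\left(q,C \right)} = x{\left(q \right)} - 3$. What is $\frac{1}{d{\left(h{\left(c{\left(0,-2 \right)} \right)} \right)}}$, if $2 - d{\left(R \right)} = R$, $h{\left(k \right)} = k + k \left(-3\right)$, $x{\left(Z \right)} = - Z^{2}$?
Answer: $- \frac{1}{4} \approx -0.25$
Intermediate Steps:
$c{\left(q,C \right)} = -3 - q^{2}$ ($c{\left(q,C \right)} = - q^{2} - 3 = -3 - q^{2}$)
$h{\left(k \right)} = - 2 k$ ($h{\left(k \right)} = k - 3 k = - 2 k$)
$d{\left(R \right)} = 2 - R$
$\frac{1}{d{\left(h{\left(c{\left(0,-2 \right)} \right)} \right)}} = \frac{1}{2 - - 2 \left(-3 - 0^{2}\right)} = \frac{1}{2 - - 2 \left(-3 - 0\right)} = \frac{1}{2 - - 2 \left(-3 + 0\right)} = \frac{1}{2 - \left(-2\right) \left(-3\right)} = \frac{1}{2 - 6} = \frac{1}{-4} = - \frac{1}{4}$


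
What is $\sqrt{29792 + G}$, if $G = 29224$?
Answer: $2 \sqrt{14754} \approx 242.93$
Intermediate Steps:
$\sqrt{29792 + G} = \sqrt{29792 + 29224} = \sqrt{59016} = 2 \sqrt{14754}$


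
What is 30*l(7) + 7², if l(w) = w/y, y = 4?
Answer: 203/2 ≈ 101.50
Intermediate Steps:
l(w) = w/4
30*l(7) + 7² = 30*((¼)*7) + 7² = 30*(7/4) + 49 = 105/2 + 49 = 203/2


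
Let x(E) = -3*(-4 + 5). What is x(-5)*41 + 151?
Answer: 28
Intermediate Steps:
x(E) = -3 (x(E) = -3*1 = -3)
x(-5)*41 + 151 = -3*41 + 151 = -123 + 151 = 28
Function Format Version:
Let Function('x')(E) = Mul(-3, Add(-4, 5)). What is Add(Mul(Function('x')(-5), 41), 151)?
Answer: 28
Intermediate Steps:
Function('x')(E) = -3 (Function('x')(E) = Mul(-3, 1) = -3)
Add(Mul(Function('x')(-5), 41), 151) = Add(Mul(-3, 41), 151) = Add(-123, 151) = 28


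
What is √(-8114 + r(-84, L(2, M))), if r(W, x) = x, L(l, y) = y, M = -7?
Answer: I*√8121 ≈ 90.117*I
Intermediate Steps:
√(-8114 + r(-84, L(2, M))) = √(-8114 - 7) = √(-8121) = I*√8121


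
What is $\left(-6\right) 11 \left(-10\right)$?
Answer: $660$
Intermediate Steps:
$\left(-6\right) 11 \left(-10\right) = \left(-66\right) \left(-10\right) = 660$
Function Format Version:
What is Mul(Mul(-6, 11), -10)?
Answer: 660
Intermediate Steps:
Mul(Mul(-6, 11), -10) = Mul(-66, -10) = 660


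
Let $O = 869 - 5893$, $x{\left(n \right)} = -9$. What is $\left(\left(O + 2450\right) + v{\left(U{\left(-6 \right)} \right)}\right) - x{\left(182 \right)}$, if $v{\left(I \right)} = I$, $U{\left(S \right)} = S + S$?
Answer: $-2577$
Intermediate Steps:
$U{\left(S \right)} = 2 S$
$O = -5024$
$\left(\left(O + 2450\right) + v{\left(U{\left(-6 \right)} \right)}\right) - x{\left(182 \right)} = \left(\left(-5024 + 2450\right) + 2 \left(-6\right)\right) - -9 = \left(-2574 - 12\right) + 9 = -2586 + 9 = -2577$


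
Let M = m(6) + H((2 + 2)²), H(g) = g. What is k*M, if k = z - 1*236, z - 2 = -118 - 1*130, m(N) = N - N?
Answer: -7712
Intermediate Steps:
m(N) = 0
z = -246 (z = 2 + (-118 - 1*130) = 2 + (-118 - 130) = 2 - 248 = -246)
M = 16 (M = 0 + (2 + 2)² = 0 + 4² = 0 + 16 = 16)
k = -482 (k = -246 - 1*236 = -246 - 236 = -482)
k*M = -482*16 = -7712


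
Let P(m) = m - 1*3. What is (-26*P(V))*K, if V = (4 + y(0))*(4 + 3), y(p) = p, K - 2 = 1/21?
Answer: -27950/21 ≈ -1331.0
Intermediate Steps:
K = 43/21 (K = 2 + 1/21 = 43/21 ≈ 2.0476)
V = 28 (V = (4 + 0)*(4 + 3) = 4*7 = 28)
P(m) = -3 + m (P(m) = m - 3 = -3 + m)
(-26*P(V))*K = -26*(-3 + 28)*(43/21) = -26*25*(43/21) = -650*43/21 = -27950/21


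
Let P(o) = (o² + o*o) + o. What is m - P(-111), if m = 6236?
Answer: -18295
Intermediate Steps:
P(o) = o + 2*o² (P(o) = (o² + o²) + o = 2*o² + o = o + 2*o²)
m - P(-111) = 6236 - (-111)*(1 + 2*(-111)) = 6236 - (-111)*(1 - 222) = 6236 - (-111)*(-221) = 6236 - 1*24531 = 6236 - 24531 = -18295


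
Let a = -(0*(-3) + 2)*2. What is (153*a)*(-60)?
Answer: 36720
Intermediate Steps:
a = -4 (a = -(0 + 2)*2 = -2*2 = -1*4 = -4)
(153*a)*(-60) = (153*(-4))*(-60) = -612*(-60) = 36720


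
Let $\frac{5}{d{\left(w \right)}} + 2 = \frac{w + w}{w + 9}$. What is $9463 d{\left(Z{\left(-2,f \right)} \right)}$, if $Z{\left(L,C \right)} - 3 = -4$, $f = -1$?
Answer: $- \frac{189260}{9} \approx -21029.0$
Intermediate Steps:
$Z{\left(L,C \right)} = -1$ ($Z{\left(L,C \right)} = 3 - 4 = -1$)
$d{\left(w \right)} = \frac{5}{-2 + \frac{2 w}{9 + w}}$ ($d{\left(w \right)} = \frac{5}{-2 + \frac{w + w}{w + 9}} = \frac{5}{-2 + \frac{2 w}{9 + w}}$)
$9463 d{\left(Z{\left(-2,f \right)} \right)} = 9463 \left(- \frac{5}{2} - - \frac{5}{18}\right) = 9463 \left(- \frac{5}{2} + \frac{5}{18}\right) = 9463 \left(- \frac{20}{9}\right) = - \frac{189260}{9}$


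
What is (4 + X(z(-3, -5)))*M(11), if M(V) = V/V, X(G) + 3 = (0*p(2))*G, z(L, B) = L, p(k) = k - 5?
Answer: 1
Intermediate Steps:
p(k) = -5 + k
X(G) = -3 (X(G) = -3 + (0*(-5 + 2))*G = -3 + (0*(-3))*G = -3 + 0*G = -3 + 0 = -3)
M(V) = 1
(4 + X(z(-3, -5)))*M(11) = (4 - 3)*1 = 1*1 = 1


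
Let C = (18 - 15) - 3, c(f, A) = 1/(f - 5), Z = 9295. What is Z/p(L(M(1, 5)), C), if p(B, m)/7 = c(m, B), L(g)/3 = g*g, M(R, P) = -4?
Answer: -46475/7 ≈ -6639.3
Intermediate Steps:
L(g) = 3*g² (L(g) = 3*(g*g) = 3*g²)
c(f, A) = 1/(-5 + f)
C = 0 (C = 3 - 3 = 0)
p(B, m) = 7/(-5 + m)
Z/p(L(M(1, 5)), C) = 9295/((7/(-5 + 0))) = 9295/((7/(-5))) = 9295/((7*(-⅕))) = 9295/(-7/5) = 9295*(-5/7) = -46475/7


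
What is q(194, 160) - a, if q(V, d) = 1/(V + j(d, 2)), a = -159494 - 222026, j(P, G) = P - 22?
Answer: 126664641/332 ≈ 3.8152e+5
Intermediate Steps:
j(P, G) = -22 + P
a = -381520
q(V, d) = 1/(-22 + V + d) (q(V, d) = 1/(V + (-22 + d)) = 1/(-22 + V + d))
q(194, 160) - a = 1/(-22 + 194 + 160) - 1*(-381520) = 1/332 + 381520 = 126664641/332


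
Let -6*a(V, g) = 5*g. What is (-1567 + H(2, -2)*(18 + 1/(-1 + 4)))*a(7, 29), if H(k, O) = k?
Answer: 665695/18 ≈ 36983.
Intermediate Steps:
a(V, g) = -5*g/6
(-1567 + H(2, -2)*(18 + 1/(-1 + 4)))*a(7, 29) = (-1567 + 2*(18 + 1/(-1 + 4)))*(-5/6*29) = (-1567 + 2*(18 + 1/3))*(-145/6) = (-1567 + 2*(55/3))*(-145/6) = (-1567 + 110/3)*(-145/6) = -4591/3*(-145/6) = 665695/18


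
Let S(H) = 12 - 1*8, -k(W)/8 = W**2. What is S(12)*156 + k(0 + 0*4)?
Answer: 624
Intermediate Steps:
k(W) = -8*W**2
S(H) = 4 (S(H) = 12 - 8 = 4)
S(12)*156 + k(0 + 0*4) = 4*156 - 8*(0 + 0*4)**2 = 624 - 8*(0 + 0)**2 = 624 - 8*0**2 = 624 - 8*0 = 624 + 0 = 624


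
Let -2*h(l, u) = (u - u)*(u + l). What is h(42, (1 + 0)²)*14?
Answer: 0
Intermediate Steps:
h(l, u) = 0 (h(l, u) = -(u - u)*(u + l)/2 = -0*(l + u) = -½*0 = 0)
h(42, (1 + 0)²)*14 = 0*14 = 0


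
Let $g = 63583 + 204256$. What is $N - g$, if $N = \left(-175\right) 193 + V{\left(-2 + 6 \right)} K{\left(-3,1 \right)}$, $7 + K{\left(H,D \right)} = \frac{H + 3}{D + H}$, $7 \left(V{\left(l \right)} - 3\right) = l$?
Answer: $-301639$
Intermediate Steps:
$V{\left(l \right)} = 3 + \frac{l}{7}$
$K{\left(H,D \right)} = -7 + \frac{3 + H}{D + H}$ ($K{\left(H,D \right)} = -7 + \frac{H + 3}{D + H} = -7 + \frac{3 + H}{D + H}$)
$g = 267839$
$N = -33800$ ($N = \left(-175\right) 193 + \left(3 + \frac{-2 + 6}{7}\right) \frac{3 - 7 - -18}{1 - 3} = -33775 + \left(3 + \frac{1}{7} \cdot 4\right) \frac{3 - 7 + 18}{-2} = -33775 + \left(3 + \frac{4}{7}\right) \left(\left(- \frac{1}{2}\right) 14\right) = -33775 + \frac{25}{7} \left(-7\right) = -33775 - 25 = -33800$)
$N - g = -33800 - 267839 = -301639$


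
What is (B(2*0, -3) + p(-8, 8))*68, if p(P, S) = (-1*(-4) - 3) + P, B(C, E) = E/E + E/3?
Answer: -476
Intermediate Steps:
B(C, E) = 1 + E/3 (B(C, E) = 1 + E*(⅓) = 1 + E/3)
p(P, S) = 1 + P (p(P, S) = (4 - 3) + P = 1 + P)
(B(2*0, -3) + p(-8, 8))*68 = ((1 + (⅓)*(-3)) + (1 - 8))*68 = ((1 - 1) - 7)*68 = (0 - 7)*68 = -7*68 = -476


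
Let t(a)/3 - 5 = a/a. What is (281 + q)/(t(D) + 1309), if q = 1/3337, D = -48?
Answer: 937698/4428199 ≈ 0.21176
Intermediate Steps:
t(a) = 18 (t(a) = 15 + 3*(a/a) = 15 + 3*1 = 15 + 3 = 18)
q = 1/3337 ≈ 0.00029967
(281 + q)/(t(D) + 1309) = (281 + 1/3337)/(18 + 1309) = (937698/3337)/1327 = (937698/3337)*(1/1327) = 937698/4428199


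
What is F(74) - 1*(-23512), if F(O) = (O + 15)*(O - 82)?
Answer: 22800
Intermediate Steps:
F(O) = (-82 + O)*(15 + O) (F(O) = (15 + O)*(-82 + O) = (-82 + O)*(15 + O))
F(74) - 1*(-23512) = (-1230 + 74**2 - 67*74) - 1*(-23512) = (-1230 + 5476 - 4958) + 23512 = -712 + 23512 = 22800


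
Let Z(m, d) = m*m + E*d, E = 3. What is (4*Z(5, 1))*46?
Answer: 5152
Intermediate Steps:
Z(m, d) = m² + 3*d (Z(m, d) = m*m + 3*d = m² + 3*d)
(4*Z(5, 1))*46 = (4*(5² + 3*1))*46 = (4*(25 + 3))*46 = (4*28)*46 = 112*46 = 5152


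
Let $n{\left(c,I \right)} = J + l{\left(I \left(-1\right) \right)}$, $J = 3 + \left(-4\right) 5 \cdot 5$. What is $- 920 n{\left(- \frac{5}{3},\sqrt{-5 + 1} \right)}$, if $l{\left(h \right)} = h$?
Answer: $89240 + 1840 i \approx 89240.0 + 1840.0 i$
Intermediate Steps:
$J = -97$ ($J = 3 - 100 = -97$)
$n{\left(c,I \right)} = -97 - I$ ($n{\left(c,I \right)} = -97 + I \left(-1\right) = -97 - I$)
$- 920 n{\left(- \frac{5}{3},\sqrt{-5 + 1} \right)} = - 920 \left(-97 - \sqrt{-5 + 1}\right) = - 920 \left(-97 - \sqrt{-4}\right) = - 920 \left(-97 - 2 i\right) = 89240 + 1840 i$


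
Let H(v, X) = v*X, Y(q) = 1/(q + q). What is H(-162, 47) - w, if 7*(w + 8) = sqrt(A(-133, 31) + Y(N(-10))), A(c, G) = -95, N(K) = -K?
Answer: -7606 - 3*I*sqrt(1055)/70 ≈ -7606.0 - 1.392*I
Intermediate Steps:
Y(q) = 1/(2*q)
w = -8 + 3*I*sqrt(1055)/70 (w = -8 + sqrt(-95 + 1/(2*((-1*(-10)))))/7 = -8 + sqrt(-95 + (1/2)/10)/7 = -8 + sqrt(-95 + (1/2)*(1/10))/7 = -8 + sqrt(-95 + 1/20)/7 = -8 + sqrt(-1899/20)/7 = -8 + (3*I*sqrt(1055)/10)/7 = -8 + 3*I*sqrt(1055)/70 ≈ -8.0 + 1.392*I)
H(v, X) = X*v
H(-162, 47) - w = 47*(-162) - (-8 + 3*I*sqrt(1055)/70) = -7614 + (8 - 3*I*sqrt(1055)/70) = -7606 - 3*I*sqrt(1055)/70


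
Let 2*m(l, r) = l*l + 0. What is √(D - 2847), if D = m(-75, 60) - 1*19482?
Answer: 3*I*√8674/2 ≈ 139.7*I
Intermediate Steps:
m(l, r) = l²/2 (m(l, r) = (l*l + 0)/2 = (l² + 0)/2 = l²/2)
D = -33339/2 (D = (½)*(-75)² - 1*19482 = (½)*5625 - 19482 = 5625/2 - 19482 = -33339/2 ≈ -16670.)
√(D - 2847) = √(-33339/2 - 2847) = √(-39033/2) = 3*I*√8674/2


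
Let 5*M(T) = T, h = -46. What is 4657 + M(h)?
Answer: 23239/5 ≈ 4647.8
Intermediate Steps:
M(T) = T/5
4657 + M(h) = 4657 + (⅕)*(-46) = 4657 - 46/5 = 23239/5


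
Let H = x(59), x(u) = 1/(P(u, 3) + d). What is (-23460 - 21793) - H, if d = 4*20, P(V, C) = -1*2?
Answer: -3529735/78 ≈ -45253.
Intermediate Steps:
P(V, C) = -2
d = 80
x(u) = 1/78 (x(u) = 1/(-2 + 80) = 1/78)
H = 1/78 ≈ 0.012821
(-23460 - 21793) - H = (-23460 - 21793) - 1*1/78 = -45253 - 1/78 = -3529735/78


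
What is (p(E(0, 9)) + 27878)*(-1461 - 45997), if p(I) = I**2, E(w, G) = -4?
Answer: -1323793452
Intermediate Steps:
(p(E(0, 9)) + 27878)*(-1461 - 45997) = ((-4)**2 + 27878)*(-1461 - 45997) = (16 + 27878)*(-47458) = 27894*(-47458) = -1323793452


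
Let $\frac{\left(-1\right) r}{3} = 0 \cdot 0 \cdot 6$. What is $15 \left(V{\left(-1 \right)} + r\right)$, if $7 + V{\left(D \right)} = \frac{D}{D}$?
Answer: $-90$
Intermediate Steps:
$V{\left(D \right)} = -6$ ($V{\left(D \right)} = -7 + \frac{D}{D} = -7 + 1 = -6$)
$r = 0$ ($r = - 3 \cdot 0 \cdot 0 \cdot 6 = - 3 \cdot 0 \cdot 6 = \left(-3\right) 0 = 0$)
$15 \left(V{\left(-1 \right)} + r\right) = 15 \left(-6 + 0\right) = 15 \left(-6\right) = -90$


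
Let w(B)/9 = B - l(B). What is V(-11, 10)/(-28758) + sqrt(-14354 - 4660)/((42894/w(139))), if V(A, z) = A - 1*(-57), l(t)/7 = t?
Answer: -23/14379 - 417*I*sqrt(19014)/2383 ≈ -0.0015996 - 24.13*I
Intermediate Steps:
l(t) = 7*t
w(B) = -54*B (w(B) = 9*(B - 7*B) = 9*(-6*B) = -54*B)
V(A, z) = 57 + A (V(A, z) = A + 57 = 57 + A)
V(-11, 10)/(-28758) + sqrt(-14354 - 4660)/((42894/w(139))) = (57 - 11)/(-28758) + sqrt(-14354 - 4660)/((42894/((-54*139)))) = 46*(-1/28758) + sqrt(-19014)/((42894/(-7506))) = -23/14379 + (I*sqrt(19014))/((42894*(-1/7506))) = -23/14379 + (I*sqrt(19014))/(-2383/417) = -23/14379 + (I*sqrt(19014))*(-417/2383) = -23/14379 - 417*I*sqrt(19014)/2383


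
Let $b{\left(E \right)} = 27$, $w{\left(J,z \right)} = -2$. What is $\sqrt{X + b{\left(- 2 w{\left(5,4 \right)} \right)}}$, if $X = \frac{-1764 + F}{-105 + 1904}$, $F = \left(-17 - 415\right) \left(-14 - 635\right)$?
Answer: $\frac{3 \sqrt{65399047}}{1799} \approx 13.486$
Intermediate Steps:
$F = 280368$ ($F = \left(-432\right) \left(-649\right) = 280368$)
$X = \frac{278604}{1799}$ ($X = \frac{-1764 + 280368}{-105 + 1904} = \frac{278604}{1799} \approx 154.87$)
$\sqrt{X + b{\left(- 2 w{\left(5,4 \right)} \right)}} = \sqrt{\frac{278604}{1799} + 27} = \sqrt{\frac{327177}{1799}} = \frac{3 \sqrt{65399047}}{1799}$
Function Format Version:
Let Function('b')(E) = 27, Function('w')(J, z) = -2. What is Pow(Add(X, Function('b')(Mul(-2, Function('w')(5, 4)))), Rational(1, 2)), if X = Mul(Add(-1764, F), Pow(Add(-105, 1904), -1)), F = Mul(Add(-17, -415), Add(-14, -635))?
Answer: Mul(Rational(3, 1799), Pow(65399047, Rational(1, 2))) ≈ 13.486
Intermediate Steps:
F = 280368 (F = Mul(-432, -649) = 280368)
X = Rational(278604, 1799) (X = Mul(Add(-1764, 280368), Pow(Add(-105, 1904), -1)) = Mul(278604, Pow(1799, -1)) = Mul(278604, Rational(1, 1799)) = Rational(278604, 1799) ≈ 154.87)
Pow(Add(X, Function('b')(Mul(-2, Function('w')(5, 4)))), Rational(1, 2)) = Pow(Add(Rational(278604, 1799), 27), Rational(1, 2)) = Pow(Rational(327177, 1799), Rational(1, 2)) = Mul(Rational(3, 1799), Pow(65399047, Rational(1, 2)))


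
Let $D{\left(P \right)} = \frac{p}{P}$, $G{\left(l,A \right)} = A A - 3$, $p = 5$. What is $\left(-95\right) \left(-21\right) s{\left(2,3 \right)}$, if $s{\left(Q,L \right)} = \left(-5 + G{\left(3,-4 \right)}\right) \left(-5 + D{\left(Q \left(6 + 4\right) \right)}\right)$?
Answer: $-75810$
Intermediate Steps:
$G{\left(l,A \right)} = -3 + A^{2}$ ($G{\left(l,A \right)} = A^{2} - 3 = -3 + A^{2}$)
$D{\left(P \right)} = \frac{5}{P}$
$s{\left(Q,L \right)} = -40 + \frac{4}{Q}$ ($s{\left(Q,L \right)} = \left(-5 - \left(3 - \left(-4\right)^{2}\right)\right) \left(-5 + \frac{5}{Q \left(6 + 4\right)}\right) = \left(-5 + \left(-3 + 16\right)\right) \left(-5 + \frac{5}{Q 10}\right) = \left(-5 + 13\right) \left(-5 + \frac{5}{10 Q}\right) = 8 \left(-5 + 5 \frac{1}{10 Q}\right) = 8 \left(-5 + \frac{1}{2 Q}\right) = -40 + \frac{4}{Q}$)
$\left(-95\right) \left(-21\right) s{\left(2,3 \right)} = \left(-95\right) \left(-21\right) \left(-40 + \frac{4}{2}\right) = 1995 \left(-40 + 4 \cdot \frac{1}{2}\right) = 1995 \left(-40 + 2\right) = 1995 \left(-38\right) = -75810$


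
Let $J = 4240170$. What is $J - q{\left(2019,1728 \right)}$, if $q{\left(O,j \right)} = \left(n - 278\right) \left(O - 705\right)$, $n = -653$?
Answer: $5463504$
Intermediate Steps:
$q{\left(O,j \right)} = 656355 - 931 O$ ($q{\left(O,j \right)} = \left(-653 - 278\right) \left(O - 705\right) = - 931 \left(-705 + O\right) = 656355 - 931 O$)
$J - q{\left(2019,1728 \right)} = 4240170 - \left(656355 - 1879689\right) = 4240170 - -1223334 = 4240170 + 1223334 = 5463504$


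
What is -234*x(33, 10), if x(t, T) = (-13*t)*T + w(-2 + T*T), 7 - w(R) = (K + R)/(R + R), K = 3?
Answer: 98229573/98 ≈ 1.0023e+6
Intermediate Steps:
w(R) = 7 - (3 + R)/(2*R) (w(R) = 7 - (3 + R)/(R + R) = 7 - (3 + R)/(2*R))
x(t, T) = (-29 + 13*T**2)/(2*(-2 + T**2)) - 13*T*t (x(t, T) = (-13*t)*T + (-3 + 13*(-2 + T*T))/(2*(-2 + T*T)) = -13*T*t + (-3 + 13*(-2 + T**2))/(2*(-2 + T**2)) = -13*T*t + (-3 + (-26 + 13*T**2))/(2*(-2 + T**2)) = -13*T*t + (-29 + 13*T**2)/(2*(-2 + T**2)) = (-29 + 13*T**2)/(2*(-2 + T**2)) - 13*T*t)
-234*x(33, 10) = -117*(-29 + 13*10**2 - 26*10*33*(-2 + 10**2))/(-2 + 10**2) = -117*(-29 + 13*100 - 26*10*33*(-2 + 100))/(-2 + 100) = -117*(-29 + 1300 - 26*10*33*98)/98 = -117*(-29 + 1300 - 840840)/98 = -117*(-839569)/98 = -234*(-839569/196) = 98229573/98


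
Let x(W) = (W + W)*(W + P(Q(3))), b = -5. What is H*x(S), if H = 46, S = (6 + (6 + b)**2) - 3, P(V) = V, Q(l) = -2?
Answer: 736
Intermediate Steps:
S = 4 (S = (6 + (6 - 5)**2) - 3 = (6 + 1**2) - 3 = (6 + 1) - 3 = 7 - 3 = 4)
x(W) = 2*W*(-2 + W) (x(W) = (W + W)*(W - 2) = (2*W)*(-2 + W) = 2*W*(-2 + W))
H*x(S) = 46*(2*4*(-2 + 4)) = 46*(2*4*2) = 46*16 = 736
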